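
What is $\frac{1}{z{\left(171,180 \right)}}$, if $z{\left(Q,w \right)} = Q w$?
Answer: $\frac{1}{30780} \approx 3.2489 \cdot 10^{-5}$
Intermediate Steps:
$\frac{1}{z{\left(171,180 \right)}} = \frac{1}{171 \cdot 180} = \frac{1}{30780}$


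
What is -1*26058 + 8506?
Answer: -17552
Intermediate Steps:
-1*26058 + 8506 = -26058 + 8506 = -17552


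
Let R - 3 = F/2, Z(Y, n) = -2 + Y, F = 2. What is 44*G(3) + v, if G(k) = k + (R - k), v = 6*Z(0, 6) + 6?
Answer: 170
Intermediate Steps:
v = -6 (v = 6*(-2 + 0) + 6 = 6*(-2) + 6 = -12 + 6 = -6)
R = 4 (R = 3 + 2/2 = 3 + 2*(½) = 3 + 1 = 4)
G(k) = 4 (G(k) = k + (4 - k) = 4)
44*G(3) + v = 44*4 - 6 = 176 - 6 = 170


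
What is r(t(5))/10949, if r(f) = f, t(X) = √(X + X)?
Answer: √10/10949 ≈ 0.00028882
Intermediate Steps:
t(X) = √2*√X (t(X) = √(2*X) = √2*√X)
r(t(5))/10949 = (√2*√5)/10949 = √10*(1/10949) = √10/10949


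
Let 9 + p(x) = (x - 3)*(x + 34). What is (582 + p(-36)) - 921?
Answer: -270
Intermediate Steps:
p(x) = -9 + (-3 + x)*(34 + x) (p(x) = -9 + (x - 3)*(x + 34) = -9 + (-3 + x)*(34 + x))
(582 + p(-36)) - 921 = (582 + (-111 + (-36)² + 31*(-36))) - 921 = (582 + (-111 + 1296 - 1116)) - 921 = (582 + 69) - 921 = 651 - 921 = -270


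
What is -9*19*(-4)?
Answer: 684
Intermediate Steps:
-9*19*(-4) = -171*(-4) = 684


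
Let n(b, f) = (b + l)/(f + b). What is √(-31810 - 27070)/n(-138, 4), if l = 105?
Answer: 2144*I*√230/33 ≈ 985.31*I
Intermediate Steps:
n(b, f) = (105 + b)/(b + f) (n(b, f) = (b + 105)/(f + b) = (105 + b)/(b + f))
√(-31810 - 27070)/n(-138, 4) = √(-31810 - 27070)/(((105 - 138)/(-138 + 4))) = √(-58880)/((-33/(-134))) = (16*I*√230)/((-1/134*(-33))) = (16*I*√230)/(33/134) = (16*I*√230)*(134/33) = 2144*I*√230/33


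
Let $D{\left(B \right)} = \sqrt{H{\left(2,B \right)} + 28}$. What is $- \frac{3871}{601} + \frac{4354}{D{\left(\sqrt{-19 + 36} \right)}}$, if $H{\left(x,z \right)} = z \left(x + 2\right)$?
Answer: $- \frac{3871}{601} + \frac{2177}{\sqrt{7 + \sqrt{17}}} \approx 646.31$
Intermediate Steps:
$H{\left(x,z \right)} = z \left(2 + x\right)$
$D{\left(B \right)} = \sqrt{28 + 4 B}$ ($D{\left(B \right)} = \sqrt{B \left(2 + 2\right) + 28} = \sqrt{B 4 + 28} = \sqrt{4 B + 28} = \sqrt{28 + 4 B}$)
$- \frac{3871}{601} + \frac{4354}{D{\left(\sqrt{-19 + 36} \right)}} = - \frac{3871}{601} + \frac{4354}{2 \sqrt{7 + \sqrt{-19 + 36}}} = \left(-3871\right) \frac{1}{601} + \frac{4354}{2 \sqrt{7 + \sqrt{17}}} = - \frac{3871}{601} + 4354 \frac{1}{2 \sqrt{7 + \sqrt{17}}} = - \frac{3871}{601} + \frac{2177}{\sqrt{7 + \sqrt{17}}}$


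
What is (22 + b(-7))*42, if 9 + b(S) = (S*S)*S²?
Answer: 101388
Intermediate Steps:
b(S) = -9 + S⁴ (b(S) = -9 + (S*S)*S² = -9 + S²*S² = -9 + S⁴)
(22 + b(-7))*42 = (22 + (-9 + (-7)⁴))*42 = (22 + (-9 + 2401))*42 = (22 + 2392)*42 = 2414*42 = 101388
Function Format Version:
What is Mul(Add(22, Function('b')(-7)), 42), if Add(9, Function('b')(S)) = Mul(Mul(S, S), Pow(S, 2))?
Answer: 101388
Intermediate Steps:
Function('b')(S) = Add(-9, Pow(S, 4)) (Function('b')(S) = Add(-9, Mul(Mul(S, S), Pow(S, 2))) = Add(-9, Mul(Pow(S, 2), Pow(S, 2))) = Add(-9, Pow(S, 4)))
Mul(Add(22, Function('b')(-7)), 42) = Mul(Add(22, Add(-9, Pow(-7, 4))), 42) = Mul(Add(22, Add(-9, 2401)), 42) = Mul(Add(22, 2392), 42) = Mul(2414, 42) = 101388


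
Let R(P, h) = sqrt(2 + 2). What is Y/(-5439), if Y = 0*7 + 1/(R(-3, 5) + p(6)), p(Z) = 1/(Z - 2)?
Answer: -4/48951 ≈ -8.1714e-5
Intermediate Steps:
p(Z) = 1/(-2 + Z)
R(P, h) = 2 (R(P, h) = sqrt(4) = 2)
Y = 4/9 (Y = 0*7 + 1/(2 + 1/(-2 + 6)) = 0 + 1/(2 + 1/4) = 0 + 1/(9/4) = 0 + 4/9 = 4/9 ≈ 0.44444)
Y/(-5439) = (4/9)/(-5439) = (4/9)*(-1/5439) = -4/48951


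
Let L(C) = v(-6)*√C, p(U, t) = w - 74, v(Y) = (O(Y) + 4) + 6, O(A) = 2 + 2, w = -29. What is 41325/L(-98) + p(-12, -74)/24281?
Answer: -103/24281 - 41325*I*√2/196 ≈ -0.004242 - 298.18*I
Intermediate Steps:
O(A) = 4
v(Y) = 14 (v(Y) = (4 + 4) + 6 = 8 + 6 = 14)
p(U, t) = -103 (p(U, t) = -29 - 74 = -103)
L(C) = 14*√C
41325/L(-98) + p(-12, -74)/24281 = 41325/((14*√(-98))) - 103/24281 = 41325/((14*(7*I*√2))) - 103*1/24281 = 41325/((98*I*√2)) - 103/24281 = 41325*(-I*√2/196) - 103/24281 = -41325*I*√2/196 - 103/24281 = -103/24281 - 41325*I*√2/196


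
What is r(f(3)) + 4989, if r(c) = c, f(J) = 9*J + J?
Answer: 5019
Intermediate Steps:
f(J) = 10*J
r(f(3)) + 4989 = 10*3 + 4989 = 30 + 4989 = 5019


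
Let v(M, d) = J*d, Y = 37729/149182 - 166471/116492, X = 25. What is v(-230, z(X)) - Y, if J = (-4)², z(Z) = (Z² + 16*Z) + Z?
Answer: 145989699844627/8689254772 ≈ 16801.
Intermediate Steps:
z(Z) = Z² + 17*Z
Y = -10219675027/8689254772 (Y = 37729*(1/149182) - 166471*1/116492 = 37729/149182 - 166471/116492 = -10219675027/8689254772 ≈ -1.1761)
J = 16
v(M, d) = 16*d
v(-230, z(X)) - Y = 16*(25*(17 + 25)) - 1*(-10219675027/8689254772) = 16*(25*42) + 10219675027/8689254772 = 16*1050 + 10219675027/8689254772 = 16800 + 10219675027/8689254772 = 145989699844627/8689254772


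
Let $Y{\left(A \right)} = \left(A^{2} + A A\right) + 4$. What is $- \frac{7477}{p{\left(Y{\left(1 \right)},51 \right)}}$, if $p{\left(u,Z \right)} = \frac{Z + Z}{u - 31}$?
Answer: $\frac{186925}{102} \approx 1832.6$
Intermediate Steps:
$Y{\left(A \right)} = 4 + 2 A^{2}$ ($Y{\left(A \right)} = \left(A^{2} + A^{2}\right) + 4 = 2 A^{2} + 4 = 4 + 2 A^{2}$)
$p{\left(u,Z \right)} = \frac{2 Z}{-31 + u}$
$- \frac{7477}{p{\left(Y{\left(1 \right)},51 \right)}} = - \frac{7477}{2 \cdot 51 \frac{1}{-31 + \left(4 + 2 \cdot 1^{2}\right)}} = - \frac{7477}{2 \cdot 51 \frac{1}{-31 + \left(4 + 2 \cdot 1\right)}} = - \frac{7477}{2 \cdot 51 \frac{1}{-31 + \left(4 + 2\right)}} = - \frac{7477}{2 \cdot 51 \frac{1}{-31 + 6}} = - \frac{7477}{2 \cdot 51 \frac{1}{-25}} = - \frac{7477}{2 \cdot 51 \left(- \frac{1}{25}\right)} = - \frac{7477}{- \frac{102}{25}} = \left(-7477\right) \left(- \frac{25}{102}\right) = \frac{186925}{102}$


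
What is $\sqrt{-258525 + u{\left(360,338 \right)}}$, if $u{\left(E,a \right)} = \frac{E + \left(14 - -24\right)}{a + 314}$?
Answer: $\frac{i \sqrt{27474938026}}{326} \approx 508.45 i$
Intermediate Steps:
$u{\left(E,a \right)} = \frac{38 + E}{314 + a}$ ($u{\left(E,a \right)} = \frac{E + \left(14 + 24\right)}{314 + a} = \frac{E + 38}{314 + a} = \frac{38 + E}{314 + a}$)
$\sqrt{-258525 + u{\left(360,338 \right)}} = \sqrt{-258525 + \frac{38 + 360}{314 + 338}} = \sqrt{-258525 + \frac{1}{652} \cdot 398} = \sqrt{-258525 + \frac{199}{326}} = \sqrt{- \frac{84278951}{326}} = \frac{i \sqrt{27474938026}}{326}$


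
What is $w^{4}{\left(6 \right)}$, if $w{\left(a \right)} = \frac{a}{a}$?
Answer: $1$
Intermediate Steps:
$w{\left(a \right)} = 1$
$w^{4}{\left(6 \right)} = 1^{4} = 1$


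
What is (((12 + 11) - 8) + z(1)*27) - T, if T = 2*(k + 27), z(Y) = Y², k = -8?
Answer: 4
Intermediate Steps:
T = 38 (T = 2*(-8 + 27) = 2*19 = 38)
(((12 + 11) - 8) + z(1)*27) - T = (((12 + 11) - 8) + 1²*27) - 1*38 = ((23 - 8) + 1*27) - 38 = (15 + 27) - 38 = 42 - 38 = 4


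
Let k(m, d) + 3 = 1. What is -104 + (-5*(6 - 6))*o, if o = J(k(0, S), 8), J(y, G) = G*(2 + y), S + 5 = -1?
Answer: -104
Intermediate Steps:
S = -6 (S = -5 - 1 = -6)
k(m, d) = -2 (k(m, d) = -3 + 1 = -2)
o = 0 (o = 8*(2 - 2) = 8*0 = 0)
-104 + (-5*(6 - 6))*o = -104 - 5*(6 - 6)*0 = -104 - 5*0*0 = -104 + 0*0 = -104 + 0 = -104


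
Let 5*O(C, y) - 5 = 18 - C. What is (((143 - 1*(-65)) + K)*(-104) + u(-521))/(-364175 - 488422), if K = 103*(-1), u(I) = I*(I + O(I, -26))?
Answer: -339727/1420995 ≈ -0.23908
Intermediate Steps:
O(C, y) = 23/5 - C/5 (O(C, y) = 1 + (18 - C)/5 = 1 + (18/5 - C/5) = 23/5 - C/5)
u(I) = I*(23/5 + 4*I/5) (u(I) = I*(I + (23/5 - I/5)) = I*(23/5 + 4*I/5))
K = -103
(((143 - 1*(-65)) + K)*(-104) + u(-521))/(-364175 - 488422) = (((143 - 1*(-65)) - 103)*(-104) + (1/5)*(-521)*(23 + 4*(-521)))/(-364175 - 488422) = (((143 + 65) - 103)*(-104) + (1/5)*(-521)*(23 - 2084))/(-852597) = ((208 - 103)*(-104) + (1/5)*(-521)*(-2061))*(-1/852597) = (105*(-104) + 1073781/5)*(-1/852597) = (-10920 + 1073781/5)*(-1/852597) = (1019181/5)*(-1/852597) = -339727/1420995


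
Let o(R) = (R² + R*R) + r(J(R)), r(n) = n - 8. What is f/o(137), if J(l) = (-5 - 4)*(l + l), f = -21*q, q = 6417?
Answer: -14973/3896 ≈ -3.8432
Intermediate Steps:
f = -134757 (f = -21*6417 = -134757)
J(l) = -18*l
r(n) = -8 + n
o(R) = -8 - 18*R + 2*R² (o(R) = (R² + R*R) + (-8 - 18*R) = (R² + R²) + (-8 - 18*R) = 2*R² + (-8 - 18*R) = -8 - 18*R + 2*R²)
f/o(137) = -134757/(-8 - 18*137 + 2*137²) = -134757/(-8 - 2466 + 2*18769) = -134757/(-8 - 2466 + 37538) = -134757/35064 = -134757*1/35064 = -14973/3896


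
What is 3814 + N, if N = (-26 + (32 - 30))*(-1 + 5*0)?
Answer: 3838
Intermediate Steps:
N = 24 (N = (-26 + 2)*(-1 + 0) = -24*(-1) = 24)
3814 + N = 3814 + 24 = 3838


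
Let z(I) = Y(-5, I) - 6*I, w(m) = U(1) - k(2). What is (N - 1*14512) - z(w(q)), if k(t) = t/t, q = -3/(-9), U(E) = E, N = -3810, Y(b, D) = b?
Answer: -18317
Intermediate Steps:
q = ⅓ (q = -3*(-⅑) = ⅓ ≈ 0.33333)
k(t) = 1
w(m) = 0 (w(m) = 1 - 1*1 = 1 - 1 = 0)
z(I) = -5 - 6*I
(N - 1*14512) - z(w(q)) = (-3810 - 1*14512) - (-5 - 6*0) = (-3810 - 14512) - (-5 + 0) = -18322 - 1*(-5) = -18322 + 5 = -18317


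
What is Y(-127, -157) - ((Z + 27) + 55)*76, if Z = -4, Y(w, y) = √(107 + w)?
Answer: -5928 + 2*I*√5 ≈ -5928.0 + 4.4721*I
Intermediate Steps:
Y(-127, -157) - ((Z + 27) + 55)*76 = √(107 - 127) - ((-4 + 27) + 55)*76 = √(-20) - (23 + 55)*76 = 2*I*√5 - 78*76 = 2*I*√5 - 1*5928 = 2*I*√5 - 5928 = -5928 + 2*I*√5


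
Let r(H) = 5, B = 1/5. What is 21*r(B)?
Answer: 105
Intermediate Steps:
B = 1/5 (B = 1*(1/5) = 1/5 ≈ 0.20000)
21*r(B) = 21*5 = 105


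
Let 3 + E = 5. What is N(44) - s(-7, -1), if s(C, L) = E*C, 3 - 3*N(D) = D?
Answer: ⅓ ≈ 0.33333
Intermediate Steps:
E = 2 (E = -3 + 5 = 2)
N(D) = 1 - D/3
s(C, L) = 2*C
N(44) - s(-7, -1) = (1 - ⅓*44) - 2*(-7) = (1 - 44/3) - 1*(-14) = -41/3 + 14 = ⅓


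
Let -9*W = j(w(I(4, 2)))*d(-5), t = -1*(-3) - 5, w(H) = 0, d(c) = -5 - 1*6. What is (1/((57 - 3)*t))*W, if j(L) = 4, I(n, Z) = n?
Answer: -11/243 ≈ -0.045267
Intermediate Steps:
d(c) = -11 (d(c) = -5 - 6 = -11)
t = -2 (t = 3 - 5 = -2)
W = 44/9 (W = -4*(-11)/9 = -⅑*(-44) = 44/9 ≈ 4.8889)
(1/((57 - 3)*t))*W = (1/((57 - 3)*(-2)))*(44/9) = (-½/54)*(44/9) = ((1/54)*(-½))*(44/9) = -1/108*44/9 = -11/243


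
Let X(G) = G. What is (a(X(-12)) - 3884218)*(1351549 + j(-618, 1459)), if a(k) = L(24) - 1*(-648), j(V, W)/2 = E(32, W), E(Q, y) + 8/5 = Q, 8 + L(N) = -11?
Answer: -26245484757861/5 ≈ -5.2491e+12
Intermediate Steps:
L(N) = -19 (L(N) = -8 - 11 = -19)
E(Q, y) = -8/5 + Q
j(V, W) = 304/5 (j(V, W) = 2*(-8/5 + 32) = 2*(152/5) = 304/5)
a(k) = 629 (a(k) = -19 - 1*(-648) = -19 + 648 = 629)
(a(X(-12)) - 3884218)*(1351549 + j(-618, 1459)) = (629 - 3884218)*(1351549 + 304/5) = -3883589*6758049/5 = -26245484757861/5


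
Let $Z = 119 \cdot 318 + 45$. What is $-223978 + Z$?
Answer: $-186091$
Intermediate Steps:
$Z = 37887$ ($Z = 37842 + 45 = 37887$)
$-223978 + Z = -223978 + 37887 = -186091$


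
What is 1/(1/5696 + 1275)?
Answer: 5696/7262401 ≈ 0.00078431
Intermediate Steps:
1/(1/5696 + 1275) = 1/(7262401/5696) = 5696/7262401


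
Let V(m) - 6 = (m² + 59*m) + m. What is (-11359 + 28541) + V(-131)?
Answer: 26489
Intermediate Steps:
V(m) = 6 + m² + 60*m (V(m) = 6 + ((m² + 59*m) + m) = 6 + (m² + 60*m) = 6 + m² + 60*m)
(-11359 + 28541) + V(-131) = (-11359 + 28541) + (6 + (-131)² + 60*(-131)) = 17182 + (6 + 17161 - 7860) = 17182 + 9307 = 26489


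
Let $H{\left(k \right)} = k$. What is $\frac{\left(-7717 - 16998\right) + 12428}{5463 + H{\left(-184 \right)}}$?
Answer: $- \frac{12287}{5279} \approx -2.3275$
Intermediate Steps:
$\frac{\left(-7717 - 16998\right) + 12428}{5463 + H{\left(-184 \right)}} = \frac{\left(-7717 - 16998\right) + 12428}{5463 - 184} = \frac{\left(-7717 - 16998\right) + 12428}{5279} = \left(-24715 + 12428\right) \frac{1}{5279} = \left(-12287\right) \frac{1}{5279} = - \frac{12287}{5279}$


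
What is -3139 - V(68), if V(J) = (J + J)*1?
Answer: -3275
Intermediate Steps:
V(J) = 2*J (V(J) = (2*J)*1 = 2*J)
-3139 - V(68) = -3139 - 2*68 = -3139 - 1*136 = -3139 - 136 = -3275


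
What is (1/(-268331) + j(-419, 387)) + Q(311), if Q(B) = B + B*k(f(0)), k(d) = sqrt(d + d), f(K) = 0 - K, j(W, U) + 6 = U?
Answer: 185685051/268331 ≈ 692.00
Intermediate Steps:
j(W, U) = -6 + U
f(K) = -K
k(d) = sqrt(2)*sqrt(d) (k(d) = sqrt(2*d) = sqrt(2)*sqrt(d))
Q(B) = B (Q(B) = B + B*(sqrt(2)*sqrt(-1*0)) = B + B*(sqrt(2)*sqrt(0)) = B + B*(sqrt(2)*0) = B + B*0 = B + 0 = B)
(1/(-268331) + j(-419, 387)) + Q(311) = (1/(-268331) + (-6 + 387)) + 311 = (-1/268331 + 381) + 311 = 102234110/268331 + 311 = 185685051/268331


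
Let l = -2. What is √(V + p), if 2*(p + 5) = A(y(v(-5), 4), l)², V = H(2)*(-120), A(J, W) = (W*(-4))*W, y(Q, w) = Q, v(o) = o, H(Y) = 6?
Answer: I*√597 ≈ 24.434*I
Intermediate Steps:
A(J, W) = -4*W² (A(J, W) = (-4*W)*W = -4*W²)
V = -720 (V = 6*(-120) = -720)
p = 123 (p = -5 + (-4*(-2)²)²/2 = -5 + (-4*4)²/2 = -5 + (½)*(-16)² = -5 + (½)*256 = -5 + 128 = 123)
√(V + p) = √(-720 + 123) = √(-597) = I*√597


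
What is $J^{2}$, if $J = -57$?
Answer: $3249$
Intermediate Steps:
$J^{2} = \left(-57\right)^{2} = 3249$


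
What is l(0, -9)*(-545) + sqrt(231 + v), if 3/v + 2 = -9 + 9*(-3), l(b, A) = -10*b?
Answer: 15*sqrt(1482)/38 ≈ 15.196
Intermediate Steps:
v = -3/38 (v = 3/(-2 + (-9 + 9*(-3))) = 3/(-2 + (-9 - 27)) = 3/(-2 - 36) = 3/(-38) = 3*(-1/38) = -3/38 ≈ -0.078947)
l(0, -9)*(-545) + sqrt(231 + v) = -10*0*(-545) + sqrt(231 - 3/38) = 0*(-545) + sqrt(8775/38) = 0 + 15*sqrt(1482)/38 = 15*sqrt(1482)/38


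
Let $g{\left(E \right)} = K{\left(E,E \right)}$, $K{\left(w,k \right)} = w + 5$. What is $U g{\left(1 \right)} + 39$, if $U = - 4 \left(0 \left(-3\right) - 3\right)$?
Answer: $111$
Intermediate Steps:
$K{\left(w,k \right)} = 5 + w$
$g{\left(E \right)} = 5 + E$
$U = 12$ ($U = - 4 \left(0 - 3\right) = \left(-4\right) \left(-3\right) = 12$)
$U g{\left(1 \right)} + 39 = 12 \left(5 + 1\right) + 39 = 12 \cdot 6 + 39 = 72 + 39 = 111$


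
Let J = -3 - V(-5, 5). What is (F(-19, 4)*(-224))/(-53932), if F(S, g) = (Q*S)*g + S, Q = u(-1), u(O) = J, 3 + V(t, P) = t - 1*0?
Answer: -22344/13483 ≈ -1.6572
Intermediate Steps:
V(t, P) = -3 + t (V(t, P) = -3 + (t - 1*0) = -3 + (t + 0) = -3 + t)
J = 5 (J = -3 - (-3 - 5) = -3 - 1*(-8) = -3 + 8 = 5)
u(O) = 5
Q = 5
F(S, g) = S + 5*S*g (F(S, g) = (5*S)*g + S = 5*S*g + S = S + 5*S*g)
(F(-19, 4)*(-224))/(-53932) = (-19*(1 + 5*4)*(-224))/(-53932) = (-19*(1 + 20)*(-224))*(-1/53932) = (-19*21*(-224))*(-1/53932) = -399*(-224)*(-1/53932) = 89376*(-1/53932) = -22344/13483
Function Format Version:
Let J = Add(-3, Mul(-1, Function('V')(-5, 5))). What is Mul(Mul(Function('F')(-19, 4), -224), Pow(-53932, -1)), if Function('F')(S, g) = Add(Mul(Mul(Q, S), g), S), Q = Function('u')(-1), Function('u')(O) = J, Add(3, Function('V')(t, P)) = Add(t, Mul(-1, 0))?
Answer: Rational(-22344, 13483) ≈ -1.6572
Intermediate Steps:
Function('V')(t, P) = Add(-3, t) (Function('V')(t, P) = Add(-3, Add(t, Mul(-1, 0))) = Add(-3, Add(t, 0)) = Add(-3, t))
J = 5 (J = Add(-3, Mul(-1, Add(-3, -5))) = Add(-3, Mul(-1, -8)) = Add(-3, 8) = 5)
Function('u')(O) = 5
Q = 5
Function('F')(S, g) = Add(S, Mul(5, S, g)) (Function('F')(S, g) = Add(Mul(Mul(5, S), g), S) = Add(Mul(5, S, g), S) = Add(S, Mul(5, S, g)))
Mul(Mul(Function('F')(-19, 4), -224), Pow(-53932, -1)) = Mul(Mul(Mul(-19, Add(1, Mul(5, 4))), -224), Pow(-53932, -1)) = Mul(Mul(Mul(-19, Add(1, 20)), -224), Rational(-1, 53932)) = Mul(Mul(Mul(-19, 21), -224), Rational(-1, 53932)) = Mul(Mul(-399, -224), Rational(-1, 53932)) = Mul(89376, Rational(-1, 53932)) = Rational(-22344, 13483)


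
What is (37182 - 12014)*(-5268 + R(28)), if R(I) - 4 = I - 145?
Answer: -135429008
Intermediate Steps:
R(I) = -141 + I (R(I) = 4 + (I - 145) = 4 + (-145 + I) = -141 + I)
(37182 - 12014)*(-5268 + R(28)) = (37182 - 12014)*(-5268 + (-141 + 28)) = 25168*(-5268 - 113) = 25168*(-5381) = -135429008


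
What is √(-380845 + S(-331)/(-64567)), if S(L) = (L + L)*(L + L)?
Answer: I*√1587732060298553/64567 ≈ 617.13*I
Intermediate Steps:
S(L) = 4*L² (S(L) = (2*L)*(2*L) = 4*L²)
√(-380845 + S(-331)/(-64567)) = √(-380845 + (4*(-331)²)/(-64567)) = √(-380845 + (4*109561)*(-1/64567)) = √(-380845 + 438244*(-1/64567)) = √(-380845 - 438244/64567) = √(-24590457359/64567) = I*√1587732060298553/64567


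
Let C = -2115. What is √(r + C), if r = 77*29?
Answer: √118 ≈ 10.863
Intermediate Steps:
r = 2233
√(r + C) = √(2233 - 2115) = √118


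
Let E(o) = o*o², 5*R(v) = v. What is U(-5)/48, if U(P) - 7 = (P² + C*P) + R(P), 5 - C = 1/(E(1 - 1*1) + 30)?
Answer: 37/288 ≈ 0.12847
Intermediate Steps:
R(v) = v/5
E(o) = o³
C = 149/30 (C = 5 - 1/((1 - 1*1)³ + 30) = 5 - 1/((1 - 1)³ + 30) = 5 - 1/(0³ + 30) = 5 - 1/(0 + 30) = 5 - 1/30 = 149/30 ≈ 4.9667)
U(P) = 7 + P² + 31*P/6 (U(P) = 7 + ((P² + 149*P/30) + P/5) = 7 + (P² + 31*P/6) = 7 + P² + 31*P/6)
U(-5)/48 = (7 + (-5)² + (31/6)*(-5))/48 = (7 + 25 - 155/6)/48 = (1/48)*(37/6) = 37/288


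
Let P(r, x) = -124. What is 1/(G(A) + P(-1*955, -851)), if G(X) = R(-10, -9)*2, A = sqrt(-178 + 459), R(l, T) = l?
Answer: -1/144 ≈ -0.0069444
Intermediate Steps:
A = sqrt(281) ≈ 16.763
G(X) = -20 (G(X) = -10*2 = -20)
1/(G(A) + P(-1*955, -851)) = 1/(-20 - 124) = 1/(-144) = -1/144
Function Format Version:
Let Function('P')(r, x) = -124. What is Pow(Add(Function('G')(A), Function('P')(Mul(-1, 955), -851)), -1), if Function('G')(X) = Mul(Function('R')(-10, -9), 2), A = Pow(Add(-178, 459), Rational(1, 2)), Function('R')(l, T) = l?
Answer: Rational(-1, 144) ≈ -0.0069444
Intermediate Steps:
A = Pow(281, Rational(1, 2)) ≈ 16.763
Function('G')(X) = -20 (Function('G')(X) = Mul(-10, 2) = -20)
Pow(Add(Function('G')(A), Function('P')(Mul(-1, 955), -851)), -1) = Pow(Add(-20, -124), -1) = Pow(-144, -1) = Rational(-1, 144)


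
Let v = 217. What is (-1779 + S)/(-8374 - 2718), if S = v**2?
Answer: -22655/5546 ≈ -4.0849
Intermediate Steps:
S = 47089 (S = 217**2 = 47089)
(-1779 + S)/(-8374 - 2718) = (-1779 + 47089)/(-8374 - 2718) = 45310/(-11092) = 45310*(-1/11092) = -22655/5546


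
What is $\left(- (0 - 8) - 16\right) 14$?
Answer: $-112$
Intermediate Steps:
$\left(- (0 - 8) - 16\right) 14 = \left(\left(-1\right) \left(-8\right) - 16\right) 14 = \left(8 - 16\right) 14 = \left(-8\right) 14 = -112$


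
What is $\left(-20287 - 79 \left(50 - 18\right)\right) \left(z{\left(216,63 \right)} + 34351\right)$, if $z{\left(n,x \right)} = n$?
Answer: $-788646105$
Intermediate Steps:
$\left(-20287 - 79 \left(50 - 18\right)\right) \left(z{\left(216,63 \right)} + 34351\right) = \left(-20287 - 79 \left(50 - 18\right)\right) \left(216 + 34351\right) = \left(-20287 - 2528\right) 34567 = \left(-22815\right) 34567 = -788646105$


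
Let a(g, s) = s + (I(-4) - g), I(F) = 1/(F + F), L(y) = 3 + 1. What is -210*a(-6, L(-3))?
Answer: -8295/4 ≈ -2073.8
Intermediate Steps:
L(y) = 4
I(F) = 1/(2*F)
a(g, s) = -⅛ + s - g (a(g, s) = s + ((½)/(-4) - g) = s + ((½)*(-¼) - g) = s + (-⅛ - g) = -⅛ + s - g)
-210*a(-6, L(-3)) = -210*(-⅛ + 4 - 1*(-6)) = -210*(-⅛ + 4 + 6) = -210*79/8 = -8295/4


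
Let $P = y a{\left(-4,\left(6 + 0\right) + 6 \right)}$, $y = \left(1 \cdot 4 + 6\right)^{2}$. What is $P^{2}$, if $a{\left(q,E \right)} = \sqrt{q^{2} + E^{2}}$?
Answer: $1600000$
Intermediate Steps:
$a{\left(q,E \right)} = \sqrt{E^{2} + q^{2}}$
$y = 100$ ($y = \left(4 + 6\right)^{2} = 10^{2} = 100$)
$P = 400 \sqrt{10}$ ($P = 100 \sqrt{\left(\left(6 + 0\right) + 6\right)^{2} + \left(-4\right)^{2}} = 100 \sqrt{\left(6 + 6\right)^{2} + 16} = 100 \sqrt{12^{2} + 16} = 100 \sqrt{144 + 16} = 100 \sqrt{160} = 100 \cdot 4 \sqrt{10} = 400 \sqrt{10} \approx 1264.9$)
$P^{2} = \left(400 \sqrt{10}\right)^{2} = 1600000$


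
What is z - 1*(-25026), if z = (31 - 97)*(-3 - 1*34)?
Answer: 27468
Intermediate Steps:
z = 2442 (z = -66*(-3 - 34) = -66*(-37) = 2442)
z - 1*(-25026) = 2442 - 1*(-25026) = 2442 + 25026 = 27468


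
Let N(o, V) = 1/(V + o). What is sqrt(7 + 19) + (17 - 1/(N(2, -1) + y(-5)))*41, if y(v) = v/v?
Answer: 1353/2 + sqrt(26) ≈ 681.60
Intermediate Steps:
y(v) = 1
sqrt(7 + 19) + (17 - 1/(N(2, -1) + y(-5)))*41 = sqrt(7 + 19) + (17 - 1/(1/(-1 + 2) + 1))*41 = sqrt(26) + (17 - 1/(1/1 + 1))*41 = sqrt(26) + (17 - 1/(1 + 1))*41 = sqrt(26) + (17 - 1/2)*41 = sqrt(26) + (33/2)*41 = sqrt(26) + 1353/2 = 1353/2 + sqrt(26)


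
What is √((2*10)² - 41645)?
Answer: I*√41245 ≈ 203.09*I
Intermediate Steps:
√((2*10)² - 41645) = √(20² - 41645) = √(400 - 41645) = √(-41245) = I*√41245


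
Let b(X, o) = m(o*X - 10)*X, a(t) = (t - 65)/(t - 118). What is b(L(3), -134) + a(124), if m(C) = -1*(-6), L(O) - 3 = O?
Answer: 275/6 ≈ 45.833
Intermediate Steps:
L(O) = 3 + O
m(C) = 6
a(t) = (-65 + t)/(-118 + t)
b(X, o) = 6*X
b(L(3), -134) + a(124) = 6*(3 + 3) + (-65 + 124)/(-118 + 124) = 6*6 + 59/6 = 36 + (⅙)*59 = 36 + 59/6 = 275/6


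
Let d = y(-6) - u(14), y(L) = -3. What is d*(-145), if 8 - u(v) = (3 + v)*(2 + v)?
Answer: -37845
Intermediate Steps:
u(v) = 8 - (2 + v)*(3 + v) (u(v) = 8 - (3 + v)*(2 + v) = 8 - (2 + v)*(3 + v))
d = 261 (d = -3 - (2 - 1*14² - 5*14) = -3 - (2 - 1*196 - 70) = -3 - (2 - 196 - 70) = -3 - 1*(-264) = -3 + 264 = 261)
d*(-145) = 261*(-145) = -37845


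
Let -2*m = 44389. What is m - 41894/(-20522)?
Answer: -455433635/20522 ≈ -22192.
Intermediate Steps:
m = -44389/2 (m = -1/2*44389 = -44389/2 ≈ -22195.)
m - 41894/(-20522) = -44389/2 - 41894/(-20522) = -44389/2 - 41894*(-1/20522) = -44389/2 + 20947/10261 = -455433635/20522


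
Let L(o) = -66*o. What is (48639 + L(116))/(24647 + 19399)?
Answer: 13661/14682 ≈ 0.93046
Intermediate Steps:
(48639 + L(116))/(24647 + 19399) = (48639 - 66*116)/(24647 + 19399) = (48639 - 7656)/44046 = 40983*(1/44046) = 13661/14682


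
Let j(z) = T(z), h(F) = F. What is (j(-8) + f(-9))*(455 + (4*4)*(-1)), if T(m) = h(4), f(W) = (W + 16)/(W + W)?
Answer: 28535/18 ≈ 1585.3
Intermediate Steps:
f(W) = (16 + W)/(2*W) (f(W) = (16 + W)/((2*W)) = (16 + W)*(1/(2*W)) = (16 + W)/(2*W))
T(m) = 4
j(z) = 4
(j(-8) + f(-9))*(455 + (4*4)*(-1)) = (4 + (½)*(16 - 9)/(-9))*(455 + (4*4)*(-1)) = (4 + (½)*(-⅑)*7)*(455 + 16*(-1)) = (4 - 7/18)*(455 - 16) = (65/18)*439 = 28535/18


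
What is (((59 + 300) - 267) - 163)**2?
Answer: 5041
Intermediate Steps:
(((59 + 300) - 267) - 163)**2 = ((359 - 267) - 163)**2 = (92 - 163)**2 = (-71)**2 = 5041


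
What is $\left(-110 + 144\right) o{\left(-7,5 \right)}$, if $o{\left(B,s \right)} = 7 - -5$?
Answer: $408$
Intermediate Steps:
$o{\left(B,s \right)} = 12$ ($o{\left(B,s \right)} = 7 + 5 = 12$)
$\left(-110 + 144\right) o{\left(-7,5 \right)} = \left(-110 + 144\right) 12 = 34 \cdot 12 = 408$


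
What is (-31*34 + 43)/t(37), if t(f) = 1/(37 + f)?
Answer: -74814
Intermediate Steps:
(-31*34 + 43)/t(37) = (-31*34 + 43)/(1/(37 + 37)) = (-1054 + 43)/(1/74) = -1011/1/74 = -1011*74 = -74814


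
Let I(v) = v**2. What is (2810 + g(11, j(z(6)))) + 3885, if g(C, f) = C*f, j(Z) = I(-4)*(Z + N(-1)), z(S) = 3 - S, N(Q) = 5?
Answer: 7047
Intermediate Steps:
j(Z) = 80 + 16*Z (j(Z) = (-4)**2*(Z + 5) = 16*(5 + Z) = 80 + 16*Z)
(2810 + g(11, j(z(6)))) + 3885 = (2810 + 11*(80 + 16*(3 - 1*6))) + 3885 = (2810 + 11*(80 + 16*(3 - 6))) + 3885 = (2810 + 11*(80 + 16*(-3))) + 3885 = (2810 + 11*(80 - 48)) + 3885 = (2810 + 11*32) + 3885 = (2810 + 352) + 3885 = 3162 + 3885 = 7047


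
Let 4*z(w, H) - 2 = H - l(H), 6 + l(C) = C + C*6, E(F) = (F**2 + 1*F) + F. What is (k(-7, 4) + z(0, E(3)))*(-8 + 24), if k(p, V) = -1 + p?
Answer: -456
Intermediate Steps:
E(F) = F**2 + 2*F (E(F) = (F**2 + F) + F = (F + F**2) + F = F**2 + 2*F)
l(C) = -6 + 7*C (l(C) = -6 + (C + C*6) = -6 + (C + 6*C) = -6 + 7*C)
z(w, H) = 2 - 3*H/2 (z(w, H) = 1/2 + (H - (-6 + 7*H))/4 = 1/2 + (H + (6 - 7*H))/4 = 1/2 + (6 - 6*H)/4 = 1/2 + (3/2 - 3*H/2) = 2 - 3*H/2)
(k(-7, 4) + z(0, E(3)))*(-8 + 24) = ((-1 - 7) + (2 - 9*(2 + 3)/2))*(-8 + 24) = (-8 + (2 - 9*5/2))*16 = (-8 + (2 - 3/2*15))*16 = (-8 + (2 - 45/2))*16 = (-8 - 41/2)*16 = -57/2*16 = -456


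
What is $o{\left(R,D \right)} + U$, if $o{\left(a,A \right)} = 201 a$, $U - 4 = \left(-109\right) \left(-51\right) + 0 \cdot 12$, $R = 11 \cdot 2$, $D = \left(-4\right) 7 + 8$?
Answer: $9985$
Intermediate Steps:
$D = -20$ ($D = -28 + 8 = -20$)
$R = 22$
$U = 5563$ ($U = 4 + \left(\left(-109\right) \left(-51\right) + 0 \cdot 12\right) = 4 + \left(5559 + 0\right) = 4 + 5559 = 5563$)
$o{\left(R,D \right)} + U = 201 \cdot 22 + 5563 = 4422 + 5563 = 9985$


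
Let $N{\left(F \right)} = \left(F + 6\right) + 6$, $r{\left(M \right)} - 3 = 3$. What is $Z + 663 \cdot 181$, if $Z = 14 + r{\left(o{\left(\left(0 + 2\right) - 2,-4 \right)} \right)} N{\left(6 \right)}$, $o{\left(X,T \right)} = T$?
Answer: $120125$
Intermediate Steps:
$r{\left(M \right)} = 6$ ($r{\left(M \right)} = 3 + 3 = 6$)
$N{\left(F \right)} = 12 + F$ ($N{\left(F \right)} = \left(6 + F\right) + 6 = 12 + F$)
$Z = 122$ ($Z = 14 + 6 \left(12 + 6\right) = 14 + 6 \cdot 18 = 14 + 108 = 122$)
$Z + 663 \cdot 181 = 122 + 663 \cdot 181 = 122 + 120003 = 120125$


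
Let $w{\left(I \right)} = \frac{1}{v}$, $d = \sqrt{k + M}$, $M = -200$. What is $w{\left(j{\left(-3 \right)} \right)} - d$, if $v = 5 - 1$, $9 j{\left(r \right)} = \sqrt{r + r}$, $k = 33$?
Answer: $\frac{1}{4} - i \sqrt{167} \approx 0.25 - 12.923 i$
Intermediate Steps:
$j{\left(r \right)} = \frac{\sqrt{2} \sqrt{r}}{9}$ ($j{\left(r \right)} = \frac{\sqrt{r + r}}{9} = \frac{\sqrt{2 r}}{9} = \frac{\sqrt{2} \sqrt{r}}{9}$)
$v = 4$
$d = i \sqrt{167}$ ($d = \sqrt{33 - 200} = \sqrt{-167} = i \sqrt{167} \approx 12.923 i$)
$w{\left(I \right)} = \frac{1}{4}$
$w{\left(j{\left(-3 \right)} \right)} - d = \frac{1}{4} - i \sqrt{167}$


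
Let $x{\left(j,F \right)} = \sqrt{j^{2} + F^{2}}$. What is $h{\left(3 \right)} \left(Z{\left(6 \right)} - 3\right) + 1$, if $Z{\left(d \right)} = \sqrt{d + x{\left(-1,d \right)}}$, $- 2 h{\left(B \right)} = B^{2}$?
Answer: $\frac{29}{2} - \frac{9 \sqrt{6 + \sqrt{37}}}{2} \approx -1.1421$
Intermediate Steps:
$h{\left(B \right)} = - \frac{B^{2}}{2}$
$x{\left(j,F \right)} = \sqrt{F^{2} + j^{2}}$
$Z{\left(d \right)} = \sqrt{d + \sqrt{1 + d^{2}}}$ ($Z{\left(d \right)} = \sqrt{d + \sqrt{d^{2} + \left(-1\right)^{2}}} = \sqrt{d + \sqrt{d^{2} + 1}} = \sqrt{d + \sqrt{1 + d^{2}}}$)
$h{\left(3 \right)} \left(Z{\left(6 \right)} - 3\right) + 1 = - \frac{3^{2}}{2} \left(\sqrt{6 + \sqrt{1 + 6^{2}}} - 3\right) + 1 = \left(- \frac{1}{2}\right) 9 \left(\sqrt{6 + \sqrt{1 + 36}} - 3\right) + 1 = - \frac{9 \left(\sqrt{6 + \sqrt{37}} - 3\right)}{2} + 1 = - \frac{9 \left(-3 + \sqrt{6 + \sqrt{37}}\right)}{2} + 1 = \left(\frac{27}{2} - \frac{9 \sqrt{6 + \sqrt{37}}}{2}\right) + 1 = \frac{29}{2} - \frac{9 \sqrt{6 + \sqrt{37}}}{2}$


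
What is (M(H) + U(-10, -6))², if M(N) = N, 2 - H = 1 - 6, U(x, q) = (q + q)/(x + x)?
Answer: 1444/25 ≈ 57.760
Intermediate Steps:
U(x, q) = q/x (U(x, q) = (2*q)/((2*x)) = (2*q)*(1/(2*x)) = q/x)
H = 7 (H = 2 - (1 - 6) = 2 - 1*(-5) = 2 + 5 = 7)
(M(H) + U(-10, -6))² = (7 - 6/(-10))² = (7 - 6*(-⅒))² = (7 + ⅗)² = (38/5)² = 1444/25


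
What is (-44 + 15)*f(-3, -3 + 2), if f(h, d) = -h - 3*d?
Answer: -174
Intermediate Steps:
(-44 + 15)*f(-3, -3 + 2) = (-44 + 15)*(-1*(-3) - 3*(-3 + 2)) = -29*(3 - 3*(-1)) = -29*(3 + 3) = -29*6 = -174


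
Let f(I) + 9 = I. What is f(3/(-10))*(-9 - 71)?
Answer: 744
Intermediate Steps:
f(I) = -9 + I
f(3/(-10))*(-9 - 71) = (-9 + 3/(-10))*(-9 - 71) = (-9 + 3*(-1/10))*(-80) = (-9 - 3/10)*(-80) = -93/10*(-80) = 744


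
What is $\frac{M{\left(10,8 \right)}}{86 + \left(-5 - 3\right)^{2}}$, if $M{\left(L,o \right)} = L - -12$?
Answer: $\frac{11}{75} \approx 0.14667$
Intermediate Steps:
$M{\left(L,o \right)} = 12 + L$ ($M{\left(L,o \right)} = L + 12 = 12 + L$)
$\frac{M{\left(10,8 \right)}}{86 + \left(-5 - 3\right)^{2}} = \frac{12 + 10}{86 + \left(-5 - 3\right)^{2}} = \frac{22}{86 + \left(-8\right)^{2}} = \frac{22}{86 + 64} = \frac{22}{150} = 22 \cdot \frac{1}{150} = \frac{11}{75}$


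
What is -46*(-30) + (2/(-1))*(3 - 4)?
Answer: 1382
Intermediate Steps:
-46*(-30) + (2/(-1))*(3 - 4) = 1380 + (2*(-1))*(-1) = 1380 - 2*(-1) = 1380 + 2 = 1382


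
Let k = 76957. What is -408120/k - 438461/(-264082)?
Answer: -74034502663/20322958474 ≈ -3.6429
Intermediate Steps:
-408120/k - 438461/(-264082) = -408120/76957 - 438461/(-264082) = -408120*1/76957 - 438461*(-1/264082) = -408120/76957 + 438461/264082 = -74034502663/20322958474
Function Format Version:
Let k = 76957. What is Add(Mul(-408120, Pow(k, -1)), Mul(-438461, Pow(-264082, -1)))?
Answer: Rational(-74034502663, 20322958474) ≈ -3.6429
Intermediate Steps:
Add(Mul(-408120, Pow(k, -1)), Mul(-438461, Pow(-264082, -1))) = Add(Mul(-408120, Pow(76957, -1)), Mul(-438461, Pow(-264082, -1))) = Add(Mul(-408120, Rational(1, 76957)), Mul(-438461, Rational(-1, 264082))) = Add(Rational(-408120, 76957), Rational(438461, 264082)) = Rational(-74034502663, 20322958474)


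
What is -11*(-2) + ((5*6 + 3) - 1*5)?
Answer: 50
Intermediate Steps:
-11*(-2) + ((5*6 + 3) - 1*5) = 22 + ((30 + 3) - 5) = 22 + (33 - 5) = 22 + 28 = 50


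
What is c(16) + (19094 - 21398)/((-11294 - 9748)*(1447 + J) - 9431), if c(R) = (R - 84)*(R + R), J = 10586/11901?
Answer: -263074000647296/120897982439 ≈ -2176.0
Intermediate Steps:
J = 10586/11901 (J = 10586*(1/11901) = 10586/11901 ≈ 0.88951)
c(R) = 2*R*(-84 + R) (c(R) = (-84 + R)*(2*R) = 2*R*(-84 + R))
c(16) + (19094 - 21398)/((-11294 - 9748)*(1447 + J) - 9431) = 2*16*(-84 + 16) + (19094 - 21398)/((-11294 - 9748)*(1447 + 10586/11901) - 9431) = 2*16*(-68) - 2304/(-21042*17231333/11901 - 9431) = -2176 - 2304/(-120860569662/3967 - 9431) = -2176 - 2304/(-120897982439/3967) = -2176 - 2304*(-3967/120897982439) = -2176 + 9139968/120897982439 = -263074000647296/120897982439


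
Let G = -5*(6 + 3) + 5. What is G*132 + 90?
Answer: -5190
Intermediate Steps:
G = -40 (G = -5*9 + 5 = -45 + 5 = -40)
G*132 + 90 = -40*132 + 90 = -5280 + 90 = -5190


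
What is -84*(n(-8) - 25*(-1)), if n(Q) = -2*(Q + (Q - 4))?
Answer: -5460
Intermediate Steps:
n(Q) = 8 - 4*Q (n(Q) = -2*(Q + (-4 + Q)) = -2*(-4 + 2*Q) = 8 - 4*Q)
-84*(n(-8) - 25*(-1)) = -84*((8 - 4*(-8)) - 25*(-1)) = -84*((8 + 32) + 25) = -84*(40 + 25) = -84*65 = -5460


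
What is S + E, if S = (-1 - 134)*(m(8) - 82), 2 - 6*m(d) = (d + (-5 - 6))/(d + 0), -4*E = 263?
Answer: 175213/16 ≈ 10951.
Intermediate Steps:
E = -263/4 (E = -1/4*263 = -263/4 ≈ -65.750)
m(d) = 1/3 - (-11 + d)/(6*d) (m(d) = 1/3 - (d + (-5 - 6))/(6*(d + 0)) = 1/3 - (d - 11)/(6*d) = 1/3 - (-11 + d)/(6*d))
S = 176265/16 (S = (-1 - 134)*((1/6)*(11 + 8)/8 - 82) = -135*((1/6)*(1/8)*19 - 82) = -135*(19/48 - 82) = -135*(-3917/48) = 176265/16 ≈ 11017.)
S + E = 176265/16 - 263/4 = 175213/16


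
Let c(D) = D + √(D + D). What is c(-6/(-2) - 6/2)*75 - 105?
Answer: -105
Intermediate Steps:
c(D) = D + √2*√D (c(D) = D + √(2*D) = D + √2*√D)
c(-6/(-2) - 6/2)*75 - 105 = ((-6/(-2) - 6/2) + √2*√(-6/(-2) - 6/2))*75 - 105 = ((-6*(-½) - 6*½) + √2*√(-6*(-½) - 6*½))*75 - 105 = ((3 - 3) + √2*√(3 - 3))*75 - 105 = (0 + √2*√0)*75 - 105 = (0 + √2*0)*75 - 105 = (0 + 0)*75 - 105 = 0*75 - 105 = 0 - 105 = -105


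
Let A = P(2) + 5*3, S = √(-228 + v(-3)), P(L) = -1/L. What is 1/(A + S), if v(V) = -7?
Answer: 58/1781 - 4*I*√235/1781 ≈ 0.032566 - 0.034429*I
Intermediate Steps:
S = I*√235 (S = √(-228 - 7) = √(-235) = I*√235 ≈ 15.33*I)
A = 29/2 (A = -1/2 + 5*3 = -1*½ + 15 = -½ + 15 = 29/2 ≈ 14.500)
1/(A + S) = 1/(29/2 + I*√235)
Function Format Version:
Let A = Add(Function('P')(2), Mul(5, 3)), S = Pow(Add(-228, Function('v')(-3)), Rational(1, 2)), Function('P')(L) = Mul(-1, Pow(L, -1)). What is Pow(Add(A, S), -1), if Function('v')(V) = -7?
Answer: Add(Rational(58, 1781), Mul(Rational(-4, 1781), I, Pow(235, Rational(1, 2)))) ≈ Add(0.032566, Mul(-0.034429, I))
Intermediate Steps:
S = Mul(I, Pow(235, Rational(1, 2))) (S = Pow(Add(-228, -7), Rational(1, 2)) = Pow(-235, Rational(1, 2)) = Mul(I, Pow(235, Rational(1, 2))) ≈ Mul(15.330, I))
A = Rational(29, 2) (A = Add(Mul(-1, Pow(2, -1)), Mul(5, 3)) = Add(Mul(-1, Rational(1, 2)), 15) = Add(Rational(-1, 2), 15) = Rational(29, 2) ≈ 14.500)
Pow(Add(A, S), -1) = Pow(Add(Rational(29, 2), Mul(I, Pow(235, Rational(1, 2)))), -1)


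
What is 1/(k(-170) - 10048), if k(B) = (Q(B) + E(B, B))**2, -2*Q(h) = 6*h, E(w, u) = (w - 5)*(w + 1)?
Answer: 1/905097177 ≈ 1.1049e-9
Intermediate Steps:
E(w, u) = (1 + w)*(-5 + w) (E(w, u) = (-5 + w)*(1 + w) = (1 + w)*(-5 + w))
Q(h) = -3*h
k(B) = (-5 + B**2 - 7*B)**2 (k(B) = (-3*B + (-5 + B**2 - 4*B))**2 = (-5 + B**2 - 7*B)**2)
1/(k(-170) - 10048) = 1/((5 - 1*(-170)**2 + 7*(-170))**2 - 10048) = 1/((5 - 1*28900 - 1190)**2 - 10048) = 1/((5 - 28900 - 1190)**2 - 10048) = 1/((-30085)**2 - 10048) = 1/(905107225 - 10048) = 1/905097177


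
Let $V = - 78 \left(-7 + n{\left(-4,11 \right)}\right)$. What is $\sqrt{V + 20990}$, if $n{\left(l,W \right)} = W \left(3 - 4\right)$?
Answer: $\sqrt{22394} \approx 149.65$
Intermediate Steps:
$n{\left(l,W \right)} = - W$ ($n{\left(l,W \right)} = W \left(-1\right) = - W$)
$V = 1404$ ($V = - 78 \left(-7 - 11\right) = \left(-78\right) \left(-18\right) = 1404$)
$\sqrt{V + 20990} = \sqrt{1404 + 20990} = \sqrt{22394}$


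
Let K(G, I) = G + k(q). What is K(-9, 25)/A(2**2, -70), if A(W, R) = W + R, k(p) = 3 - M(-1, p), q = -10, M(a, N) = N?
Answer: -2/33 ≈ -0.060606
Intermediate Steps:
k(p) = 3 - p
A(W, R) = R + W
K(G, I) = 13 + G (K(G, I) = G + (3 - 1*(-10)) = G + (3 + 10) = G + 13 = 13 + G)
K(-9, 25)/A(2**2, -70) = (13 - 9)/(-70 + 2**2) = 4/(-70 + 4) = 4/(-66) = 4*(-1/66) = -2/33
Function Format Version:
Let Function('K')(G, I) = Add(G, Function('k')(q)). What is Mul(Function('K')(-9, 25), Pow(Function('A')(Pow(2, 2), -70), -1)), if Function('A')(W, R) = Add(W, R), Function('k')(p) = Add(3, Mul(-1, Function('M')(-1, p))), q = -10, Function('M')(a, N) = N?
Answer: Rational(-2, 33) ≈ -0.060606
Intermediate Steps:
Function('k')(p) = Add(3, Mul(-1, p))
Function('A')(W, R) = Add(R, W)
Function('K')(G, I) = Add(13, G) (Function('K')(G, I) = Add(G, Add(3, Mul(-1, -10))) = Add(G, Add(3, 10)) = Add(G, 13) = Add(13, G))
Mul(Function('K')(-9, 25), Pow(Function('A')(Pow(2, 2), -70), -1)) = Mul(Add(13, -9), Pow(Add(-70, Pow(2, 2)), -1)) = Mul(4, Pow(Add(-70, 4), -1)) = Mul(4, Pow(-66, -1)) = Mul(4, Rational(-1, 66)) = Rational(-2, 33)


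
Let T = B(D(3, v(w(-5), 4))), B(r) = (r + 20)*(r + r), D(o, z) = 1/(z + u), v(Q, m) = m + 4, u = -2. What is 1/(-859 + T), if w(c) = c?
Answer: -18/15341 ≈ -0.0011733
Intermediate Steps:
v(Q, m) = 4 + m
D(o, z) = 1/(-2 + z) (D(o, z) = 1/(z - 2) = 1/(-2 + z))
B(r) = 2*r*(20 + r) (B(r) = (20 + r)*(2*r) = 2*r*(20 + r))
T = 121/18 (T = 2*(20 + 1/(-2 + (4 + 4)))/(-2 + (4 + 4)) = 2*(20 + 1/(-2 + 8))/(-2 + 8) = 2*(20 + 1/6)/6 = 2*(1/6)*(20 + 1/6) = 2*(1/6)*(121/6) = 121/18 ≈ 6.7222)
1/(-859 + T) = 1/(-859 + 121/18) = 1/(-15341/18) = -18/15341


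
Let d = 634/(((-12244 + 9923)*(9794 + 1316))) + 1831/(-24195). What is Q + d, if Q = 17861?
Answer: 1114342656993421/62389977045 ≈ 17861.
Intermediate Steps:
d = -4723007324/62389977045 (d = 634/((-2321*11110)) + 1831*(-1/24195) = 634/(-25786310) - 1831/24195 = 634*(-1/25786310) - 1831/24195 = -317/12893155 - 1831/24195 = -4723007324/62389977045 ≈ -0.075701)
Q + d = 17861 - 4723007324/62389977045 = 1114342656993421/62389977045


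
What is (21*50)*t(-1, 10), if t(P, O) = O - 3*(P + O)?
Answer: -17850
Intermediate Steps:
t(P, O) = -3*P - 2*O (t(P, O) = O - 3*(O + P) = O + (-3*O - 3*P) = -3*P - 2*O)
(21*50)*t(-1, 10) = (21*50)*(-3*(-1) - 2*10) = 1050*(3 - 20) = 1050*(-17) = -17850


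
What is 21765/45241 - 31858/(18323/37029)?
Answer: -53369046331467/828950843 ≈ -64381.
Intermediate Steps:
21765/45241 - 31858/(18323/37029) = 21765*(1/45241) - 31858/(18323*(1/37029)) = 21765/45241 - 31858/18323/37029 = 21765/45241 - 31858*37029/18323 = 21765/45241 - 1179669882/18323 = -53369046331467/828950843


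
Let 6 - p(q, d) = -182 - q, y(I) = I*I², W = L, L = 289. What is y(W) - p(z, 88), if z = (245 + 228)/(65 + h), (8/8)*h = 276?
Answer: 748258768/31 ≈ 2.4137e+7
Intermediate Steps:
h = 276
z = 43/31 (z = (245 + 228)/(65 + 276) = 473/341 = 473*(1/341) = 43/31 ≈ 1.3871)
W = 289
y(I) = I³
p(q, d) = 188 + q (p(q, d) = 6 - (-182 - q) = 6 + (182 + q) = 188 + q)
y(W) - p(z, 88) = 289³ - (188 + 43/31) = 24137569 - 1*5871/31 = 24137569 - 5871/31 = 748258768/31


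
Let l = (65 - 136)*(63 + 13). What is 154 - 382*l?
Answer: 2061426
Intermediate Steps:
l = -5396 (l = -71*76 = -5396)
154 - 382*l = 154 - 382*(-5396) = 154 + 2061272 = 2061426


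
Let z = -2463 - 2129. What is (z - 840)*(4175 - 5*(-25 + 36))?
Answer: -22379840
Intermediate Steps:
z = -4592
(z - 840)*(4175 - 5*(-25 + 36)) = (-4592 - 840)*(4175 - 5*(-25 + 36)) = -5432*(4175 - 5*11) = -5432*(4175 - 55) = -5432*4120 = -22379840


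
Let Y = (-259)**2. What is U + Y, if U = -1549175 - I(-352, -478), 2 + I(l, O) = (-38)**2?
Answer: -1483536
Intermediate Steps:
I(l, O) = 1442 (I(l, O) = -2 + (-38)**2 = -2 + 1444 = 1442)
Y = 67081
U = -1550617 (U = -1549175 - 1*1442 = -1549175 - 1442 = -1550617)
U + Y = -1550617 + 67081 = -1483536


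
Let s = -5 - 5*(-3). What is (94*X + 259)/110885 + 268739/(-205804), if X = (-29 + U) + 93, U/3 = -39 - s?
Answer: -31351503587/22820576540 ≈ -1.3738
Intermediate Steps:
s = 10 (s = -5 + 15 = 10)
U = -147 (U = 3*(-39 - 1*10) = 3*(-39 - 10) = 3*(-49) = -147)
X = -83 (X = (-29 - 147) + 93 = -176 + 93 = -83)
(94*X + 259)/110885 + 268739/(-205804) = (94*(-83) + 259)/110885 + 268739/(-205804) = (-7802 + 259)*(1/110885) + 268739*(-1/205804) = -7543*1/110885 - 268739/205804 = -7543/110885 - 268739/205804 = -31351503587/22820576540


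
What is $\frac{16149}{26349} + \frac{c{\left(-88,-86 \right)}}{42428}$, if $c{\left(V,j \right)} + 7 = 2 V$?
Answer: $\frac{226782635}{372645124} \approx 0.60858$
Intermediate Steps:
$c{\left(V,j \right)} = -7 + 2 V$
$\frac{16149}{26349} + \frac{c{\left(-88,-86 \right)}}{42428} = \frac{16149}{26349} + \frac{-7 + 2 \left(-88\right)}{42428} = 16149 \cdot \frac{1}{26349} + \left(-7 - 176\right) \frac{1}{42428} = \frac{5383}{8783} - \frac{183}{42428} = \frac{226782635}{372645124}$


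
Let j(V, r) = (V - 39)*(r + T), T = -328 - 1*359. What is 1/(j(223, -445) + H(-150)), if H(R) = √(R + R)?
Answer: -52072/10845972811 - 5*I*√3/21691945622 ≈ -4.801e-6 - 3.9924e-10*I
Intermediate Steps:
T = -687 (T = -328 - 359 = -687)
j(V, r) = (-687 + r)*(-39 + V) (j(V, r) = (V - 39)*(r - 687) = (-39 + V)*(-687 + r) = (-687 + r)*(-39 + V))
H(R) = √2*√R (H(R) = √(2*R) = √2*√R)
1/(j(223, -445) + H(-150)) = 1/((26793 - 687*223 - 39*(-445) + 223*(-445)) + √2*√(-150)) = 1/((26793 - 153201 + 17355 - 99235) + √2*(5*I*√6)) = 1/(-208288 + 10*I*√3)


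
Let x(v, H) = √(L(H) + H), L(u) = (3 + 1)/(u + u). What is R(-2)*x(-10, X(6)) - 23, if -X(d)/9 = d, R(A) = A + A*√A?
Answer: -23 + 2*√8754/9 - 2*I*√4377/9 ≈ -2.2083 - 14.702*I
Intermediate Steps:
L(u) = 2/u (L(u) = 4/((2*u)) = 4*(1/(2*u)) = 2/u)
R(A) = A + A^(3/2)
X(d) = -9*d
x(v, H) = √(H + 2/H) (x(v, H) = √(2/H + H) = √(H + 2/H))
R(-2)*x(-10, X(6)) - 23 = (-2 + (-2)^(3/2))*√(-9*6 + 2/((-9*6))) - 23 = (-2 - 2*I*√2)*√(-54 + 2/(-54)) - 23 = (-2 - 2*I*√2)*√(-54 + 2*(-1/54)) - 23 = (-2 - 2*I*√2)*√(-54 - 1/27) - 23 = (-2 - 2*I*√2)*√(-1459/27) - 23 = (-2 - 2*I*√2)*(I*√4377/9) - 23 = I*√4377*(-2 - 2*I*√2)/9 - 23 = -23 + I*√4377*(-2 - 2*I*√2)/9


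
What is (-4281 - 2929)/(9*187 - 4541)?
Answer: 3605/1429 ≈ 2.5227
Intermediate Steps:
(-4281 - 2929)/(9*187 - 4541) = -7210/(1683 - 4541) = -7210/(-2858) = -7210*(-1/2858) = 3605/1429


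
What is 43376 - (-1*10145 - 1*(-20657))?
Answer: 32864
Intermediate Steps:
43376 - (-1*10145 - 1*(-20657)) = 43376 - (-10145 + 20657) = 43376 - 1*10512 = 43376 - 10512 = 32864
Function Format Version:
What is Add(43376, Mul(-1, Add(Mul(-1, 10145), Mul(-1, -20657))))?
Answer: 32864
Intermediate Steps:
Add(43376, Mul(-1, Add(Mul(-1, 10145), Mul(-1, -20657)))) = Add(43376, Mul(-1, Add(-10145, 20657))) = Add(43376, Mul(-1, 10512)) = Add(43376, -10512) = 32864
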